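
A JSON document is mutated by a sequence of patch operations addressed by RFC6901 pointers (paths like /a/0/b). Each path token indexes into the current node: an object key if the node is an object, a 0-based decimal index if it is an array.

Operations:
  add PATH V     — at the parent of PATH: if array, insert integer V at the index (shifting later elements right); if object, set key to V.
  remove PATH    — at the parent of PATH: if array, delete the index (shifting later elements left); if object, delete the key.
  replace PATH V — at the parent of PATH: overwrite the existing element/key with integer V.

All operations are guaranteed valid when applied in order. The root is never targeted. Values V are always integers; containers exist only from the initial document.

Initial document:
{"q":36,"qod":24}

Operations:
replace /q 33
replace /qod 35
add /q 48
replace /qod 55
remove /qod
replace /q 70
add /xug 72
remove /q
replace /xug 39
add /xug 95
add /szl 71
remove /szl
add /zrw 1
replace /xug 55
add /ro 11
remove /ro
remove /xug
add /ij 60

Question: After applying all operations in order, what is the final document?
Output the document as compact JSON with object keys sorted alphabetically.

After op 1 (replace /q 33): {"q":33,"qod":24}
After op 2 (replace /qod 35): {"q":33,"qod":35}
After op 3 (add /q 48): {"q":48,"qod":35}
After op 4 (replace /qod 55): {"q":48,"qod":55}
After op 5 (remove /qod): {"q":48}
After op 6 (replace /q 70): {"q":70}
After op 7 (add /xug 72): {"q":70,"xug":72}
After op 8 (remove /q): {"xug":72}
After op 9 (replace /xug 39): {"xug":39}
After op 10 (add /xug 95): {"xug":95}
After op 11 (add /szl 71): {"szl":71,"xug":95}
After op 12 (remove /szl): {"xug":95}
After op 13 (add /zrw 1): {"xug":95,"zrw":1}
After op 14 (replace /xug 55): {"xug":55,"zrw":1}
After op 15 (add /ro 11): {"ro":11,"xug":55,"zrw":1}
After op 16 (remove /ro): {"xug":55,"zrw":1}
After op 17 (remove /xug): {"zrw":1}
After op 18 (add /ij 60): {"ij":60,"zrw":1}

Answer: {"ij":60,"zrw":1}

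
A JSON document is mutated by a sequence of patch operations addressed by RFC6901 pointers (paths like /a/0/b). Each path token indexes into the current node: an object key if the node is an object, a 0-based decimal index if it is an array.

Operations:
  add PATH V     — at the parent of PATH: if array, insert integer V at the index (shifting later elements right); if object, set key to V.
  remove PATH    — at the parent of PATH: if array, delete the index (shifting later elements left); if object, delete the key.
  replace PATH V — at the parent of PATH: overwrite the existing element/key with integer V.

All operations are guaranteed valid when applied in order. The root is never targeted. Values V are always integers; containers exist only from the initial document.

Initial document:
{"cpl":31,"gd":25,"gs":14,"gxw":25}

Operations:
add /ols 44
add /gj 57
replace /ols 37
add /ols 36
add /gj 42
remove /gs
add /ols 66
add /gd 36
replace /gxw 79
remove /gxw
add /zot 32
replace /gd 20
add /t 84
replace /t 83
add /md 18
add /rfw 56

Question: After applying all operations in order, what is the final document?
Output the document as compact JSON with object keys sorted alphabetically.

After op 1 (add /ols 44): {"cpl":31,"gd":25,"gs":14,"gxw":25,"ols":44}
After op 2 (add /gj 57): {"cpl":31,"gd":25,"gj":57,"gs":14,"gxw":25,"ols":44}
After op 3 (replace /ols 37): {"cpl":31,"gd":25,"gj":57,"gs":14,"gxw":25,"ols":37}
After op 4 (add /ols 36): {"cpl":31,"gd":25,"gj":57,"gs":14,"gxw":25,"ols":36}
After op 5 (add /gj 42): {"cpl":31,"gd":25,"gj":42,"gs":14,"gxw":25,"ols":36}
After op 6 (remove /gs): {"cpl":31,"gd":25,"gj":42,"gxw":25,"ols":36}
After op 7 (add /ols 66): {"cpl":31,"gd":25,"gj":42,"gxw":25,"ols":66}
After op 8 (add /gd 36): {"cpl":31,"gd":36,"gj":42,"gxw":25,"ols":66}
After op 9 (replace /gxw 79): {"cpl":31,"gd":36,"gj":42,"gxw":79,"ols":66}
After op 10 (remove /gxw): {"cpl":31,"gd":36,"gj":42,"ols":66}
After op 11 (add /zot 32): {"cpl":31,"gd":36,"gj":42,"ols":66,"zot":32}
After op 12 (replace /gd 20): {"cpl":31,"gd":20,"gj":42,"ols":66,"zot":32}
After op 13 (add /t 84): {"cpl":31,"gd":20,"gj":42,"ols":66,"t":84,"zot":32}
After op 14 (replace /t 83): {"cpl":31,"gd":20,"gj":42,"ols":66,"t":83,"zot":32}
After op 15 (add /md 18): {"cpl":31,"gd":20,"gj":42,"md":18,"ols":66,"t":83,"zot":32}
After op 16 (add /rfw 56): {"cpl":31,"gd":20,"gj":42,"md":18,"ols":66,"rfw":56,"t":83,"zot":32}

Answer: {"cpl":31,"gd":20,"gj":42,"md":18,"ols":66,"rfw":56,"t":83,"zot":32}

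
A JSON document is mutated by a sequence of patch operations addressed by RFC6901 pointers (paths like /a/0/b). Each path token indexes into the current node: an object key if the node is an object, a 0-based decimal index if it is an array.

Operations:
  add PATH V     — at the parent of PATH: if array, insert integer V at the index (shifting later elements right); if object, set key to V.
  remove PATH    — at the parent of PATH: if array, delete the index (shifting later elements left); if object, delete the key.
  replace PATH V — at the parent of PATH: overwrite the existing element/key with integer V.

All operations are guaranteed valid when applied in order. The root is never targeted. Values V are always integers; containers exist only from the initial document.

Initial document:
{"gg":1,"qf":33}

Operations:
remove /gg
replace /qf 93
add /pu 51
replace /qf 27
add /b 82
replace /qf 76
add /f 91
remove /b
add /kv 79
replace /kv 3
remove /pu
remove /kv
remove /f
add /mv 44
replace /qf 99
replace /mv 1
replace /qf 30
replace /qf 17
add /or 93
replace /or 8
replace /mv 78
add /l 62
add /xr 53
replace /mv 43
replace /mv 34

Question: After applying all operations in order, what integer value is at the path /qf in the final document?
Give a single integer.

Answer: 17

Derivation:
After op 1 (remove /gg): {"qf":33}
After op 2 (replace /qf 93): {"qf":93}
After op 3 (add /pu 51): {"pu":51,"qf":93}
After op 4 (replace /qf 27): {"pu":51,"qf":27}
After op 5 (add /b 82): {"b":82,"pu":51,"qf":27}
After op 6 (replace /qf 76): {"b":82,"pu":51,"qf":76}
After op 7 (add /f 91): {"b":82,"f":91,"pu":51,"qf":76}
After op 8 (remove /b): {"f":91,"pu":51,"qf":76}
After op 9 (add /kv 79): {"f":91,"kv":79,"pu":51,"qf":76}
After op 10 (replace /kv 3): {"f":91,"kv":3,"pu":51,"qf":76}
After op 11 (remove /pu): {"f":91,"kv":3,"qf":76}
After op 12 (remove /kv): {"f":91,"qf":76}
After op 13 (remove /f): {"qf":76}
After op 14 (add /mv 44): {"mv":44,"qf":76}
After op 15 (replace /qf 99): {"mv":44,"qf":99}
After op 16 (replace /mv 1): {"mv":1,"qf":99}
After op 17 (replace /qf 30): {"mv":1,"qf":30}
After op 18 (replace /qf 17): {"mv":1,"qf":17}
After op 19 (add /or 93): {"mv":1,"or":93,"qf":17}
After op 20 (replace /or 8): {"mv":1,"or":8,"qf":17}
After op 21 (replace /mv 78): {"mv":78,"or":8,"qf":17}
After op 22 (add /l 62): {"l":62,"mv":78,"or":8,"qf":17}
After op 23 (add /xr 53): {"l":62,"mv":78,"or":8,"qf":17,"xr":53}
After op 24 (replace /mv 43): {"l":62,"mv":43,"or":8,"qf":17,"xr":53}
After op 25 (replace /mv 34): {"l":62,"mv":34,"or":8,"qf":17,"xr":53}
Value at /qf: 17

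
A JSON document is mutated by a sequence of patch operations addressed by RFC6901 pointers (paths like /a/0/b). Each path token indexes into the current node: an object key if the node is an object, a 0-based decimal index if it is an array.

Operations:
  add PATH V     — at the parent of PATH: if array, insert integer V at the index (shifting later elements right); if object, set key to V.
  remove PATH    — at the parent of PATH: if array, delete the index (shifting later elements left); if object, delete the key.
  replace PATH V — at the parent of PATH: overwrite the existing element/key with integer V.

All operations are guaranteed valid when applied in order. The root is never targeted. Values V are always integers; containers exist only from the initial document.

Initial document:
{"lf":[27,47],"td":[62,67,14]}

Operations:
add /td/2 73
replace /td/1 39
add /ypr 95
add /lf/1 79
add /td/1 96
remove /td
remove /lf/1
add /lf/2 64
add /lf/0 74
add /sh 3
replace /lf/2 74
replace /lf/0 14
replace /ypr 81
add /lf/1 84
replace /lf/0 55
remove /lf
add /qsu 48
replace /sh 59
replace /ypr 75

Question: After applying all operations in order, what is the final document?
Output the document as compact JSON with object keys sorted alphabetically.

After op 1 (add /td/2 73): {"lf":[27,47],"td":[62,67,73,14]}
After op 2 (replace /td/1 39): {"lf":[27,47],"td":[62,39,73,14]}
After op 3 (add /ypr 95): {"lf":[27,47],"td":[62,39,73,14],"ypr":95}
After op 4 (add /lf/1 79): {"lf":[27,79,47],"td":[62,39,73,14],"ypr":95}
After op 5 (add /td/1 96): {"lf":[27,79,47],"td":[62,96,39,73,14],"ypr":95}
After op 6 (remove /td): {"lf":[27,79,47],"ypr":95}
After op 7 (remove /lf/1): {"lf":[27,47],"ypr":95}
After op 8 (add /lf/2 64): {"lf":[27,47,64],"ypr":95}
After op 9 (add /lf/0 74): {"lf":[74,27,47,64],"ypr":95}
After op 10 (add /sh 3): {"lf":[74,27,47,64],"sh":3,"ypr":95}
After op 11 (replace /lf/2 74): {"lf":[74,27,74,64],"sh":3,"ypr":95}
After op 12 (replace /lf/0 14): {"lf":[14,27,74,64],"sh":3,"ypr":95}
After op 13 (replace /ypr 81): {"lf":[14,27,74,64],"sh":3,"ypr":81}
After op 14 (add /lf/1 84): {"lf":[14,84,27,74,64],"sh":3,"ypr":81}
After op 15 (replace /lf/0 55): {"lf":[55,84,27,74,64],"sh":3,"ypr":81}
After op 16 (remove /lf): {"sh":3,"ypr":81}
After op 17 (add /qsu 48): {"qsu":48,"sh":3,"ypr":81}
After op 18 (replace /sh 59): {"qsu":48,"sh":59,"ypr":81}
After op 19 (replace /ypr 75): {"qsu":48,"sh":59,"ypr":75}

Answer: {"qsu":48,"sh":59,"ypr":75}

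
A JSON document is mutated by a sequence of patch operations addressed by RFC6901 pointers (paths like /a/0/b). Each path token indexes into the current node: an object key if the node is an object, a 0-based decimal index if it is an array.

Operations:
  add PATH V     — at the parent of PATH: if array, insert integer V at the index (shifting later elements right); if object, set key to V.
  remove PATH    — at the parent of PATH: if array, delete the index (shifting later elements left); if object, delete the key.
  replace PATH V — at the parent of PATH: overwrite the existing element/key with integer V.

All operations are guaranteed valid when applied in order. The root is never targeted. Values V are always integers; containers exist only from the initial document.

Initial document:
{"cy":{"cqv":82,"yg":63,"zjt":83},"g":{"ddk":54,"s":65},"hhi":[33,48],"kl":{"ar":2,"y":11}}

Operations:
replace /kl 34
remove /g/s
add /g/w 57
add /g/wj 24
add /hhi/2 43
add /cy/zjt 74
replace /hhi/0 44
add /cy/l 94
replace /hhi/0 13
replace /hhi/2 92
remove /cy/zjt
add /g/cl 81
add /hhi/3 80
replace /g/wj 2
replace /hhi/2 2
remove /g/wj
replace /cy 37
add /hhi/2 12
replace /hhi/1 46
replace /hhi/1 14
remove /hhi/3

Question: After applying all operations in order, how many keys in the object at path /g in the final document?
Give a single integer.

Answer: 3

Derivation:
After op 1 (replace /kl 34): {"cy":{"cqv":82,"yg":63,"zjt":83},"g":{"ddk":54,"s":65},"hhi":[33,48],"kl":34}
After op 2 (remove /g/s): {"cy":{"cqv":82,"yg":63,"zjt":83},"g":{"ddk":54},"hhi":[33,48],"kl":34}
After op 3 (add /g/w 57): {"cy":{"cqv":82,"yg":63,"zjt":83},"g":{"ddk":54,"w":57},"hhi":[33,48],"kl":34}
After op 4 (add /g/wj 24): {"cy":{"cqv":82,"yg":63,"zjt":83},"g":{"ddk":54,"w":57,"wj":24},"hhi":[33,48],"kl":34}
After op 5 (add /hhi/2 43): {"cy":{"cqv":82,"yg":63,"zjt":83},"g":{"ddk":54,"w":57,"wj":24},"hhi":[33,48,43],"kl":34}
After op 6 (add /cy/zjt 74): {"cy":{"cqv":82,"yg":63,"zjt":74},"g":{"ddk":54,"w":57,"wj":24},"hhi":[33,48,43],"kl":34}
After op 7 (replace /hhi/0 44): {"cy":{"cqv":82,"yg":63,"zjt":74},"g":{"ddk":54,"w":57,"wj":24},"hhi":[44,48,43],"kl":34}
After op 8 (add /cy/l 94): {"cy":{"cqv":82,"l":94,"yg":63,"zjt":74},"g":{"ddk":54,"w":57,"wj":24},"hhi":[44,48,43],"kl":34}
After op 9 (replace /hhi/0 13): {"cy":{"cqv":82,"l":94,"yg":63,"zjt":74},"g":{"ddk":54,"w":57,"wj":24},"hhi":[13,48,43],"kl":34}
After op 10 (replace /hhi/2 92): {"cy":{"cqv":82,"l":94,"yg":63,"zjt":74},"g":{"ddk":54,"w":57,"wj":24},"hhi":[13,48,92],"kl":34}
After op 11 (remove /cy/zjt): {"cy":{"cqv":82,"l":94,"yg":63},"g":{"ddk":54,"w":57,"wj":24},"hhi":[13,48,92],"kl":34}
After op 12 (add /g/cl 81): {"cy":{"cqv":82,"l":94,"yg":63},"g":{"cl":81,"ddk":54,"w":57,"wj":24},"hhi":[13,48,92],"kl":34}
After op 13 (add /hhi/3 80): {"cy":{"cqv":82,"l":94,"yg":63},"g":{"cl":81,"ddk":54,"w":57,"wj":24},"hhi":[13,48,92,80],"kl":34}
After op 14 (replace /g/wj 2): {"cy":{"cqv":82,"l":94,"yg":63},"g":{"cl":81,"ddk":54,"w":57,"wj":2},"hhi":[13,48,92,80],"kl":34}
After op 15 (replace /hhi/2 2): {"cy":{"cqv":82,"l":94,"yg":63},"g":{"cl":81,"ddk":54,"w":57,"wj":2},"hhi":[13,48,2,80],"kl":34}
After op 16 (remove /g/wj): {"cy":{"cqv":82,"l":94,"yg":63},"g":{"cl":81,"ddk":54,"w":57},"hhi":[13,48,2,80],"kl":34}
After op 17 (replace /cy 37): {"cy":37,"g":{"cl":81,"ddk":54,"w":57},"hhi":[13,48,2,80],"kl":34}
After op 18 (add /hhi/2 12): {"cy":37,"g":{"cl":81,"ddk":54,"w":57},"hhi":[13,48,12,2,80],"kl":34}
After op 19 (replace /hhi/1 46): {"cy":37,"g":{"cl":81,"ddk":54,"w":57},"hhi":[13,46,12,2,80],"kl":34}
After op 20 (replace /hhi/1 14): {"cy":37,"g":{"cl":81,"ddk":54,"w":57},"hhi":[13,14,12,2,80],"kl":34}
After op 21 (remove /hhi/3): {"cy":37,"g":{"cl":81,"ddk":54,"w":57},"hhi":[13,14,12,80],"kl":34}
Size at path /g: 3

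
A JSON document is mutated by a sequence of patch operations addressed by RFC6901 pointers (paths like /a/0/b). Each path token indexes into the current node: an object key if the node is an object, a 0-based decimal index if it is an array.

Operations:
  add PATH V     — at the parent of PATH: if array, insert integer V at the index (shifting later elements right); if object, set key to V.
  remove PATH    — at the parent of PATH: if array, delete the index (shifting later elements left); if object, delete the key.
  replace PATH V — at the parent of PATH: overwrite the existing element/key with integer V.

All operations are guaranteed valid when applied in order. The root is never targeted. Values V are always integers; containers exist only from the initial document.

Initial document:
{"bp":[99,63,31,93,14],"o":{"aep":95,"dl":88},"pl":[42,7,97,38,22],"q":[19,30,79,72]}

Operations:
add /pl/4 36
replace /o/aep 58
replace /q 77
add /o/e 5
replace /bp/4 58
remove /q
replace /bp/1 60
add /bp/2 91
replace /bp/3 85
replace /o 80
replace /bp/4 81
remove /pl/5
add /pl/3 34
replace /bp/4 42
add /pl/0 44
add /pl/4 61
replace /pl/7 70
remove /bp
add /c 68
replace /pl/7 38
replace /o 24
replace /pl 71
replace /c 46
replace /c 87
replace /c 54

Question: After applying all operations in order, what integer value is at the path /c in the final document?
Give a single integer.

Answer: 54

Derivation:
After op 1 (add /pl/4 36): {"bp":[99,63,31,93,14],"o":{"aep":95,"dl":88},"pl":[42,7,97,38,36,22],"q":[19,30,79,72]}
After op 2 (replace /o/aep 58): {"bp":[99,63,31,93,14],"o":{"aep":58,"dl":88},"pl":[42,7,97,38,36,22],"q":[19,30,79,72]}
After op 3 (replace /q 77): {"bp":[99,63,31,93,14],"o":{"aep":58,"dl":88},"pl":[42,7,97,38,36,22],"q":77}
After op 4 (add /o/e 5): {"bp":[99,63,31,93,14],"o":{"aep":58,"dl":88,"e":5},"pl":[42,7,97,38,36,22],"q":77}
After op 5 (replace /bp/4 58): {"bp":[99,63,31,93,58],"o":{"aep":58,"dl":88,"e":5},"pl":[42,7,97,38,36,22],"q":77}
After op 6 (remove /q): {"bp":[99,63,31,93,58],"o":{"aep":58,"dl":88,"e":5},"pl":[42,7,97,38,36,22]}
After op 7 (replace /bp/1 60): {"bp":[99,60,31,93,58],"o":{"aep":58,"dl":88,"e":5},"pl":[42,7,97,38,36,22]}
After op 8 (add /bp/2 91): {"bp":[99,60,91,31,93,58],"o":{"aep":58,"dl":88,"e":5},"pl":[42,7,97,38,36,22]}
After op 9 (replace /bp/3 85): {"bp":[99,60,91,85,93,58],"o":{"aep":58,"dl":88,"e":5},"pl":[42,7,97,38,36,22]}
After op 10 (replace /o 80): {"bp":[99,60,91,85,93,58],"o":80,"pl":[42,7,97,38,36,22]}
After op 11 (replace /bp/4 81): {"bp":[99,60,91,85,81,58],"o":80,"pl":[42,7,97,38,36,22]}
After op 12 (remove /pl/5): {"bp":[99,60,91,85,81,58],"o":80,"pl":[42,7,97,38,36]}
After op 13 (add /pl/3 34): {"bp":[99,60,91,85,81,58],"o":80,"pl":[42,7,97,34,38,36]}
After op 14 (replace /bp/4 42): {"bp":[99,60,91,85,42,58],"o":80,"pl":[42,7,97,34,38,36]}
After op 15 (add /pl/0 44): {"bp":[99,60,91,85,42,58],"o":80,"pl":[44,42,7,97,34,38,36]}
After op 16 (add /pl/4 61): {"bp":[99,60,91,85,42,58],"o":80,"pl":[44,42,7,97,61,34,38,36]}
After op 17 (replace /pl/7 70): {"bp":[99,60,91,85,42,58],"o":80,"pl":[44,42,7,97,61,34,38,70]}
After op 18 (remove /bp): {"o":80,"pl":[44,42,7,97,61,34,38,70]}
After op 19 (add /c 68): {"c":68,"o":80,"pl":[44,42,7,97,61,34,38,70]}
After op 20 (replace /pl/7 38): {"c":68,"o":80,"pl":[44,42,7,97,61,34,38,38]}
After op 21 (replace /o 24): {"c":68,"o":24,"pl":[44,42,7,97,61,34,38,38]}
After op 22 (replace /pl 71): {"c":68,"o":24,"pl":71}
After op 23 (replace /c 46): {"c":46,"o":24,"pl":71}
After op 24 (replace /c 87): {"c":87,"o":24,"pl":71}
After op 25 (replace /c 54): {"c":54,"o":24,"pl":71}
Value at /c: 54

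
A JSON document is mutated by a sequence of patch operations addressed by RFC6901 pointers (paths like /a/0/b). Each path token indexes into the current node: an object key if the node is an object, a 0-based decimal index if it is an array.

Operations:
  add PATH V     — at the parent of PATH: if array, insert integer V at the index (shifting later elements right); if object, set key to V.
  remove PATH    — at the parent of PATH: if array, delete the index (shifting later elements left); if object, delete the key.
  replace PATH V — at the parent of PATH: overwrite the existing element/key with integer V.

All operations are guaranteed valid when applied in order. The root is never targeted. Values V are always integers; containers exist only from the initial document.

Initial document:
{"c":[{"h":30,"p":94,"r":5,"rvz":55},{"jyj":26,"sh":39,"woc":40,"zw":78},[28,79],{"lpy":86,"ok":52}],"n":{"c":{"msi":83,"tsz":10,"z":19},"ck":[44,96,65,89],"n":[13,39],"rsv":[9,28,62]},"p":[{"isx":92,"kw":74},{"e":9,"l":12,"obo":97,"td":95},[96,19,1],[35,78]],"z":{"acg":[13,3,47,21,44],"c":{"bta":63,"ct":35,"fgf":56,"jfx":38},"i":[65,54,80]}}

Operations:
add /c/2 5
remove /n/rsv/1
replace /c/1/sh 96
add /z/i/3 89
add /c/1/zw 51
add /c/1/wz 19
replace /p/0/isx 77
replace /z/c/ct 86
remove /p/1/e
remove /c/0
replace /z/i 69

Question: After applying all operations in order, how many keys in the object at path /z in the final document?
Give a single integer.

After op 1 (add /c/2 5): {"c":[{"h":30,"p":94,"r":5,"rvz":55},{"jyj":26,"sh":39,"woc":40,"zw":78},5,[28,79],{"lpy":86,"ok":52}],"n":{"c":{"msi":83,"tsz":10,"z":19},"ck":[44,96,65,89],"n":[13,39],"rsv":[9,28,62]},"p":[{"isx":92,"kw":74},{"e":9,"l":12,"obo":97,"td":95},[96,19,1],[35,78]],"z":{"acg":[13,3,47,21,44],"c":{"bta":63,"ct":35,"fgf":56,"jfx":38},"i":[65,54,80]}}
After op 2 (remove /n/rsv/1): {"c":[{"h":30,"p":94,"r":5,"rvz":55},{"jyj":26,"sh":39,"woc":40,"zw":78},5,[28,79],{"lpy":86,"ok":52}],"n":{"c":{"msi":83,"tsz":10,"z":19},"ck":[44,96,65,89],"n":[13,39],"rsv":[9,62]},"p":[{"isx":92,"kw":74},{"e":9,"l":12,"obo":97,"td":95},[96,19,1],[35,78]],"z":{"acg":[13,3,47,21,44],"c":{"bta":63,"ct":35,"fgf":56,"jfx":38},"i":[65,54,80]}}
After op 3 (replace /c/1/sh 96): {"c":[{"h":30,"p":94,"r":5,"rvz":55},{"jyj":26,"sh":96,"woc":40,"zw":78},5,[28,79],{"lpy":86,"ok":52}],"n":{"c":{"msi":83,"tsz":10,"z":19},"ck":[44,96,65,89],"n":[13,39],"rsv":[9,62]},"p":[{"isx":92,"kw":74},{"e":9,"l":12,"obo":97,"td":95},[96,19,1],[35,78]],"z":{"acg":[13,3,47,21,44],"c":{"bta":63,"ct":35,"fgf":56,"jfx":38},"i":[65,54,80]}}
After op 4 (add /z/i/3 89): {"c":[{"h":30,"p":94,"r":5,"rvz":55},{"jyj":26,"sh":96,"woc":40,"zw":78},5,[28,79],{"lpy":86,"ok":52}],"n":{"c":{"msi":83,"tsz":10,"z":19},"ck":[44,96,65,89],"n":[13,39],"rsv":[9,62]},"p":[{"isx":92,"kw":74},{"e":9,"l":12,"obo":97,"td":95},[96,19,1],[35,78]],"z":{"acg":[13,3,47,21,44],"c":{"bta":63,"ct":35,"fgf":56,"jfx":38},"i":[65,54,80,89]}}
After op 5 (add /c/1/zw 51): {"c":[{"h":30,"p":94,"r":5,"rvz":55},{"jyj":26,"sh":96,"woc":40,"zw":51},5,[28,79],{"lpy":86,"ok":52}],"n":{"c":{"msi":83,"tsz":10,"z":19},"ck":[44,96,65,89],"n":[13,39],"rsv":[9,62]},"p":[{"isx":92,"kw":74},{"e":9,"l":12,"obo":97,"td":95},[96,19,1],[35,78]],"z":{"acg":[13,3,47,21,44],"c":{"bta":63,"ct":35,"fgf":56,"jfx":38},"i":[65,54,80,89]}}
After op 6 (add /c/1/wz 19): {"c":[{"h":30,"p":94,"r":5,"rvz":55},{"jyj":26,"sh":96,"woc":40,"wz":19,"zw":51},5,[28,79],{"lpy":86,"ok":52}],"n":{"c":{"msi":83,"tsz":10,"z":19},"ck":[44,96,65,89],"n":[13,39],"rsv":[9,62]},"p":[{"isx":92,"kw":74},{"e":9,"l":12,"obo":97,"td":95},[96,19,1],[35,78]],"z":{"acg":[13,3,47,21,44],"c":{"bta":63,"ct":35,"fgf":56,"jfx":38},"i":[65,54,80,89]}}
After op 7 (replace /p/0/isx 77): {"c":[{"h":30,"p":94,"r":5,"rvz":55},{"jyj":26,"sh":96,"woc":40,"wz":19,"zw":51},5,[28,79],{"lpy":86,"ok":52}],"n":{"c":{"msi":83,"tsz":10,"z":19},"ck":[44,96,65,89],"n":[13,39],"rsv":[9,62]},"p":[{"isx":77,"kw":74},{"e":9,"l":12,"obo":97,"td":95},[96,19,1],[35,78]],"z":{"acg":[13,3,47,21,44],"c":{"bta":63,"ct":35,"fgf":56,"jfx":38},"i":[65,54,80,89]}}
After op 8 (replace /z/c/ct 86): {"c":[{"h":30,"p":94,"r":5,"rvz":55},{"jyj":26,"sh":96,"woc":40,"wz":19,"zw":51},5,[28,79],{"lpy":86,"ok":52}],"n":{"c":{"msi":83,"tsz":10,"z":19},"ck":[44,96,65,89],"n":[13,39],"rsv":[9,62]},"p":[{"isx":77,"kw":74},{"e":9,"l":12,"obo":97,"td":95},[96,19,1],[35,78]],"z":{"acg":[13,3,47,21,44],"c":{"bta":63,"ct":86,"fgf":56,"jfx":38},"i":[65,54,80,89]}}
After op 9 (remove /p/1/e): {"c":[{"h":30,"p":94,"r":5,"rvz":55},{"jyj":26,"sh":96,"woc":40,"wz":19,"zw":51},5,[28,79],{"lpy":86,"ok":52}],"n":{"c":{"msi":83,"tsz":10,"z":19},"ck":[44,96,65,89],"n":[13,39],"rsv":[9,62]},"p":[{"isx":77,"kw":74},{"l":12,"obo":97,"td":95},[96,19,1],[35,78]],"z":{"acg":[13,3,47,21,44],"c":{"bta":63,"ct":86,"fgf":56,"jfx":38},"i":[65,54,80,89]}}
After op 10 (remove /c/0): {"c":[{"jyj":26,"sh":96,"woc":40,"wz":19,"zw":51},5,[28,79],{"lpy":86,"ok":52}],"n":{"c":{"msi":83,"tsz":10,"z":19},"ck":[44,96,65,89],"n":[13,39],"rsv":[9,62]},"p":[{"isx":77,"kw":74},{"l":12,"obo":97,"td":95},[96,19,1],[35,78]],"z":{"acg":[13,3,47,21,44],"c":{"bta":63,"ct":86,"fgf":56,"jfx":38},"i":[65,54,80,89]}}
After op 11 (replace /z/i 69): {"c":[{"jyj":26,"sh":96,"woc":40,"wz":19,"zw":51},5,[28,79],{"lpy":86,"ok":52}],"n":{"c":{"msi":83,"tsz":10,"z":19},"ck":[44,96,65,89],"n":[13,39],"rsv":[9,62]},"p":[{"isx":77,"kw":74},{"l":12,"obo":97,"td":95},[96,19,1],[35,78]],"z":{"acg":[13,3,47,21,44],"c":{"bta":63,"ct":86,"fgf":56,"jfx":38},"i":69}}
Size at path /z: 3

Answer: 3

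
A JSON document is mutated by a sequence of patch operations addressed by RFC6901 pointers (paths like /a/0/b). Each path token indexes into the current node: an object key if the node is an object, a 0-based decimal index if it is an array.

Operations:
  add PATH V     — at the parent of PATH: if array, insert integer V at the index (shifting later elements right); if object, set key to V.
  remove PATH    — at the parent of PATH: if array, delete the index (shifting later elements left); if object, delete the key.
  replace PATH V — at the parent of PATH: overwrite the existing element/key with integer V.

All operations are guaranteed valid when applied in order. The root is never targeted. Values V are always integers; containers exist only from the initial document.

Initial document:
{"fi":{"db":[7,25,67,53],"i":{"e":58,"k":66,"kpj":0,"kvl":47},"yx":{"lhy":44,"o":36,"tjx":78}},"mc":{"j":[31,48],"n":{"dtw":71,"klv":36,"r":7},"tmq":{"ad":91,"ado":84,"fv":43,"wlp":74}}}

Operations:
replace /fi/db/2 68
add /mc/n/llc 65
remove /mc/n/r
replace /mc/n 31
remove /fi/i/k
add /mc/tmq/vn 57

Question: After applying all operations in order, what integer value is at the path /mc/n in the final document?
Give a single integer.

Answer: 31

Derivation:
After op 1 (replace /fi/db/2 68): {"fi":{"db":[7,25,68,53],"i":{"e":58,"k":66,"kpj":0,"kvl":47},"yx":{"lhy":44,"o":36,"tjx":78}},"mc":{"j":[31,48],"n":{"dtw":71,"klv":36,"r":7},"tmq":{"ad":91,"ado":84,"fv":43,"wlp":74}}}
After op 2 (add /mc/n/llc 65): {"fi":{"db":[7,25,68,53],"i":{"e":58,"k":66,"kpj":0,"kvl":47},"yx":{"lhy":44,"o":36,"tjx":78}},"mc":{"j":[31,48],"n":{"dtw":71,"klv":36,"llc":65,"r":7},"tmq":{"ad":91,"ado":84,"fv":43,"wlp":74}}}
After op 3 (remove /mc/n/r): {"fi":{"db":[7,25,68,53],"i":{"e":58,"k":66,"kpj":0,"kvl":47},"yx":{"lhy":44,"o":36,"tjx":78}},"mc":{"j":[31,48],"n":{"dtw":71,"klv":36,"llc":65},"tmq":{"ad":91,"ado":84,"fv":43,"wlp":74}}}
After op 4 (replace /mc/n 31): {"fi":{"db":[7,25,68,53],"i":{"e":58,"k":66,"kpj":0,"kvl":47},"yx":{"lhy":44,"o":36,"tjx":78}},"mc":{"j":[31,48],"n":31,"tmq":{"ad":91,"ado":84,"fv":43,"wlp":74}}}
After op 5 (remove /fi/i/k): {"fi":{"db":[7,25,68,53],"i":{"e":58,"kpj":0,"kvl":47},"yx":{"lhy":44,"o":36,"tjx":78}},"mc":{"j":[31,48],"n":31,"tmq":{"ad":91,"ado":84,"fv":43,"wlp":74}}}
After op 6 (add /mc/tmq/vn 57): {"fi":{"db":[7,25,68,53],"i":{"e":58,"kpj":0,"kvl":47},"yx":{"lhy":44,"o":36,"tjx":78}},"mc":{"j":[31,48],"n":31,"tmq":{"ad":91,"ado":84,"fv":43,"vn":57,"wlp":74}}}
Value at /mc/n: 31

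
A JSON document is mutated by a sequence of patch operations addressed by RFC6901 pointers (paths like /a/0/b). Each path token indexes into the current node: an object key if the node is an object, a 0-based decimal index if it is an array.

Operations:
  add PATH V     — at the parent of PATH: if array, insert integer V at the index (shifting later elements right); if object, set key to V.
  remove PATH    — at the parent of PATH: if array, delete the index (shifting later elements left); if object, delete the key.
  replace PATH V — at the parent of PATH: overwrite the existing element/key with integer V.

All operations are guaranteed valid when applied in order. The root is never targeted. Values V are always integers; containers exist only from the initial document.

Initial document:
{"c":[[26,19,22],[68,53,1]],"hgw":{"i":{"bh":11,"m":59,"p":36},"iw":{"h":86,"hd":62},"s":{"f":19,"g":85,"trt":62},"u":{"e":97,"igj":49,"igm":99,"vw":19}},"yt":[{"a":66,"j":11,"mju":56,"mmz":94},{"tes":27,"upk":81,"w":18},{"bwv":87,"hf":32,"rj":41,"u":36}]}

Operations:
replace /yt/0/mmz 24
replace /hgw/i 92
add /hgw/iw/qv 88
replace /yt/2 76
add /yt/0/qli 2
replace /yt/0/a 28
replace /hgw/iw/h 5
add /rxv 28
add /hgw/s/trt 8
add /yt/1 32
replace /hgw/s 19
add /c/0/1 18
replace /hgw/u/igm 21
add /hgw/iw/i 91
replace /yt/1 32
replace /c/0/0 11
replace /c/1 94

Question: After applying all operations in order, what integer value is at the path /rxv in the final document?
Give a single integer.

After op 1 (replace /yt/0/mmz 24): {"c":[[26,19,22],[68,53,1]],"hgw":{"i":{"bh":11,"m":59,"p":36},"iw":{"h":86,"hd":62},"s":{"f":19,"g":85,"trt":62},"u":{"e":97,"igj":49,"igm":99,"vw":19}},"yt":[{"a":66,"j":11,"mju":56,"mmz":24},{"tes":27,"upk":81,"w":18},{"bwv":87,"hf":32,"rj":41,"u":36}]}
After op 2 (replace /hgw/i 92): {"c":[[26,19,22],[68,53,1]],"hgw":{"i":92,"iw":{"h":86,"hd":62},"s":{"f":19,"g":85,"trt":62},"u":{"e":97,"igj":49,"igm":99,"vw":19}},"yt":[{"a":66,"j":11,"mju":56,"mmz":24},{"tes":27,"upk":81,"w":18},{"bwv":87,"hf":32,"rj":41,"u":36}]}
After op 3 (add /hgw/iw/qv 88): {"c":[[26,19,22],[68,53,1]],"hgw":{"i":92,"iw":{"h":86,"hd":62,"qv":88},"s":{"f":19,"g":85,"trt":62},"u":{"e":97,"igj":49,"igm":99,"vw":19}},"yt":[{"a":66,"j":11,"mju":56,"mmz":24},{"tes":27,"upk":81,"w":18},{"bwv":87,"hf":32,"rj":41,"u":36}]}
After op 4 (replace /yt/2 76): {"c":[[26,19,22],[68,53,1]],"hgw":{"i":92,"iw":{"h":86,"hd":62,"qv":88},"s":{"f":19,"g":85,"trt":62},"u":{"e":97,"igj":49,"igm":99,"vw":19}},"yt":[{"a":66,"j":11,"mju":56,"mmz":24},{"tes":27,"upk":81,"w":18},76]}
After op 5 (add /yt/0/qli 2): {"c":[[26,19,22],[68,53,1]],"hgw":{"i":92,"iw":{"h":86,"hd":62,"qv":88},"s":{"f":19,"g":85,"trt":62},"u":{"e":97,"igj":49,"igm":99,"vw":19}},"yt":[{"a":66,"j":11,"mju":56,"mmz":24,"qli":2},{"tes":27,"upk":81,"w":18},76]}
After op 6 (replace /yt/0/a 28): {"c":[[26,19,22],[68,53,1]],"hgw":{"i":92,"iw":{"h":86,"hd":62,"qv":88},"s":{"f":19,"g":85,"trt":62},"u":{"e":97,"igj":49,"igm":99,"vw":19}},"yt":[{"a":28,"j":11,"mju":56,"mmz":24,"qli":2},{"tes":27,"upk":81,"w":18},76]}
After op 7 (replace /hgw/iw/h 5): {"c":[[26,19,22],[68,53,1]],"hgw":{"i":92,"iw":{"h":5,"hd":62,"qv":88},"s":{"f":19,"g":85,"trt":62},"u":{"e":97,"igj":49,"igm":99,"vw":19}},"yt":[{"a":28,"j":11,"mju":56,"mmz":24,"qli":2},{"tes":27,"upk":81,"w":18},76]}
After op 8 (add /rxv 28): {"c":[[26,19,22],[68,53,1]],"hgw":{"i":92,"iw":{"h":5,"hd":62,"qv":88},"s":{"f":19,"g":85,"trt":62},"u":{"e":97,"igj":49,"igm":99,"vw":19}},"rxv":28,"yt":[{"a":28,"j":11,"mju":56,"mmz":24,"qli":2},{"tes":27,"upk":81,"w":18},76]}
After op 9 (add /hgw/s/trt 8): {"c":[[26,19,22],[68,53,1]],"hgw":{"i":92,"iw":{"h":5,"hd":62,"qv":88},"s":{"f":19,"g":85,"trt":8},"u":{"e":97,"igj":49,"igm":99,"vw":19}},"rxv":28,"yt":[{"a":28,"j":11,"mju":56,"mmz":24,"qli":2},{"tes":27,"upk":81,"w":18},76]}
After op 10 (add /yt/1 32): {"c":[[26,19,22],[68,53,1]],"hgw":{"i":92,"iw":{"h":5,"hd":62,"qv":88},"s":{"f":19,"g":85,"trt":8},"u":{"e":97,"igj":49,"igm":99,"vw":19}},"rxv":28,"yt":[{"a":28,"j":11,"mju":56,"mmz":24,"qli":2},32,{"tes":27,"upk":81,"w":18},76]}
After op 11 (replace /hgw/s 19): {"c":[[26,19,22],[68,53,1]],"hgw":{"i":92,"iw":{"h":5,"hd":62,"qv":88},"s":19,"u":{"e":97,"igj":49,"igm":99,"vw":19}},"rxv":28,"yt":[{"a":28,"j":11,"mju":56,"mmz":24,"qli":2},32,{"tes":27,"upk":81,"w":18},76]}
After op 12 (add /c/0/1 18): {"c":[[26,18,19,22],[68,53,1]],"hgw":{"i":92,"iw":{"h":5,"hd":62,"qv":88},"s":19,"u":{"e":97,"igj":49,"igm":99,"vw":19}},"rxv":28,"yt":[{"a":28,"j":11,"mju":56,"mmz":24,"qli":2},32,{"tes":27,"upk":81,"w":18},76]}
After op 13 (replace /hgw/u/igm 21): {"c":[[26,18,19,22],[68,53,1]],"hgw":{"i":92,"iw":{"h":5,"hd":62,"qv":88},"s":19,"u":{"e":97,"igj":49,"igm":21,"vw":19}},"rxv":28,"yt":[{"a":28,"j":11,"mju":56,"mmz":24,"qli":2},32,{"tes":27,"upk":81,"w":18},76]}
After op 14 (add /hgw/iw/i 91): {"c":[[26,18,19,22],[68,53,1]],"hgw":{"i":92,"iw":{"h":5,"hd":62,"i":91,"qv":88},"s":19,"u":{"e":97,"igj":49,"igm":21,"vw":19}},"rxv":28,"yt":[{"a":28,"j":11,"mju":56,"mmz":24,"qli":2},32,{"tes":27,"upk":81,"w":18},76]}
After op 15 (replace /yt/1 32): {"c":[[26,18,19,22],[68,53,1]],"hgw":{"i":92,"iw":{"h":5,"hd":62,"i":91,"qv":88},"s":19,"u":{"e":97,"igj":49,"igm":21,"vw":19}},"rxv":28,"yt":[{"a":28,"j":11,"mju":56,"mmz":24,"qli":2},32,{"tes":27,"upk":81,"w":18},76]}
After op 16 (replace /c/0/0 11): {"c":[[11,18,19,22],[68,53,1]],"hgw":{"i":92,"iw":{"h":5,"hd":62,"i":91,"qv":88},"s":19,"u":{"e":97,"igj":49,"igm":21,"vw":19}},"rxv":28,"yt":[{"a":28,"j":11,"mju":56,"mmz":24,"qli":2},32,{"tes":27,"upk":81,"w":18},76]}
After op 17 (replace /c/1 94): {"c":[[11,18,19,22],94],"hgw":{"i":92,"iw":{"h":5,"hd":62,"i":91,"qv":88},"s":19,"u":{"e":97,"igj":49,"igm":21,"vw":19}},"rxv":28,"yt":[{"a":28,"j":11,"mju":56,"mmz":24,"qli":2},32,{"tes":27,"upk":81,"w":18},76]}
Value at /rxv: 28

Answer: 28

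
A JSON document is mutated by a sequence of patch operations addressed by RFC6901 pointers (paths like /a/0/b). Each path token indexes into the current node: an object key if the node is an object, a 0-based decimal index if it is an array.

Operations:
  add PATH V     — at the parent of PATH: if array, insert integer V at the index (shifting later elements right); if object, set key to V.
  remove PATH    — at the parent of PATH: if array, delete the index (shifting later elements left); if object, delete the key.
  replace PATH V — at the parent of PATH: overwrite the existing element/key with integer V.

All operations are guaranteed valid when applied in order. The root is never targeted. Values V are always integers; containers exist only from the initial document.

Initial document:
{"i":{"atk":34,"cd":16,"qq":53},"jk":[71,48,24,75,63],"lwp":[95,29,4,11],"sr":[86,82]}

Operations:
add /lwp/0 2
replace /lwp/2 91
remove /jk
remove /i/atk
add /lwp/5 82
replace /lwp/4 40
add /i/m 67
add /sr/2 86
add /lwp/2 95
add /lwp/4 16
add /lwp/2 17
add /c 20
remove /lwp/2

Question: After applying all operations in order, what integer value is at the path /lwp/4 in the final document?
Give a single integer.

After op 1 (add /lwp/0 2): {"i":{"atk":34,"cd":16,"qq":53},"jk":[71,48,24,75,63],"lwp":[2,95,29,4,11],"sr":[86,82]}
After op 2 (replace /lwp/2 91): {"i":{"atk":34,"cd":16,"qq":53},"jk":[71,48,24,75,63],"lwp":[2,95,91,4,11],"sr":[86,82]}
After op 3 (remove /jk): {"i":{"atk":34,"cd":16,"qq":53},"lwp":[2,95,91,4,11],"sr":[86,82]}
After op 4 (remove /i/atk): {"i":{"cd":16,"qq":53},"lwp":[2,95,91,4,11],"sr":[86,82]}
After op 5 (add /lwp/5 82): {"i":{"cd":16,"qq":53},"lwp":[2,95,91,4,11,82],"sr":[86,82]}
After op 6 (replace /lwp/4 40): {"i":{"cd":16,"qq":53},"lwp":[2,95,91,4,40,82],"sr":[86,82]}
After op 7 (add /i/m 67): {"i":{"cd":16,"m":67,"qq":53},"lwp":[2,95,91,4,40,82],"sr":[86,82]}
After op 8 (add /sr/2 86): {"i":{"cd":16,"m":67,"qq":53},"lwp":[2,95,91,4,40,82],"sr":[86,82,86]}
After op 9 (add /lwp/2 95): {"i":{"cd":16,"m":67,"qq":53},"lwp":[2,95,95,91,4,40,82],"sr":[86,82,86]}
After op 10 (add /lwp/4 16): {"i":{"cd":16,"m":67,"qq":53},"lwp":[2,95,95,91,16,4,40,82],"sr":[86,82,86]}
After op 11 (add /lwp/2 17): {"i":{"cd":16,"m":67,"qq":53},"lwp":[2,95,17,95,91,16,4,40,82],"sr":[86,82,86]}
After op 12 (add /c 20): {"c":20,"i":{"cd":16,"m":67,"qq":53},"lwp":[2,95,17,95,91,16,4,40,82],"sr":[86,82,86]}
After op 13 (remove /lwp/2): {"c":20,"i":{"cd":16,"m":67,"qq":53},"lwp":[2,95,95,91,16,4,40,82],"sr":[86,82,86]}
Value at /lwp/4: 16

Answer: 16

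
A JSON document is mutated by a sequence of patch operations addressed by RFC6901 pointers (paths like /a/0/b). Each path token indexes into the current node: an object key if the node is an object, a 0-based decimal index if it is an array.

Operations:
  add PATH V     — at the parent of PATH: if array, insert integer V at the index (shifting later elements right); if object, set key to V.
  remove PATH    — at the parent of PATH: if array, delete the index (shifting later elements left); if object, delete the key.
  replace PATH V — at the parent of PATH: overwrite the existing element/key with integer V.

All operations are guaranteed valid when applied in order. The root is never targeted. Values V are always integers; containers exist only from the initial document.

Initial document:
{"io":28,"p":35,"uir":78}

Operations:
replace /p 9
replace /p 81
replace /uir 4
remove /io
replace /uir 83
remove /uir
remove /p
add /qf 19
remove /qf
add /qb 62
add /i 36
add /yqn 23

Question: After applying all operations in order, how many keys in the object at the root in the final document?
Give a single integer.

After op 1 (replace /p 9): {"io":28,"p":9,"uir":78}
After op 2 (replace /p 81): {"io":28,"p":81,"uir":78}
After op 3 (replace /uir 4): {"io":28,"p":81,"uir":4}
After op 4 (remove /io): {"p":81,"uir":4}
After op 5 (replace /uir 83): {"p":81,"uir":83}
After op 6 (remove /uir): {"p":81}
After op 7 (remove /p): {}
After op 8 (add /qf 19): {"qf":19}
After op 9 (remove /qf): {}
After op 10 (add /qb 62): {"qb":62}
After op 11 (add /i 36): {"i":36,"qb":62}
After op 12 (add /yqn 23): {"i":36,"qb":62,"yqn":23}
Size at the root: 3

Answer: 3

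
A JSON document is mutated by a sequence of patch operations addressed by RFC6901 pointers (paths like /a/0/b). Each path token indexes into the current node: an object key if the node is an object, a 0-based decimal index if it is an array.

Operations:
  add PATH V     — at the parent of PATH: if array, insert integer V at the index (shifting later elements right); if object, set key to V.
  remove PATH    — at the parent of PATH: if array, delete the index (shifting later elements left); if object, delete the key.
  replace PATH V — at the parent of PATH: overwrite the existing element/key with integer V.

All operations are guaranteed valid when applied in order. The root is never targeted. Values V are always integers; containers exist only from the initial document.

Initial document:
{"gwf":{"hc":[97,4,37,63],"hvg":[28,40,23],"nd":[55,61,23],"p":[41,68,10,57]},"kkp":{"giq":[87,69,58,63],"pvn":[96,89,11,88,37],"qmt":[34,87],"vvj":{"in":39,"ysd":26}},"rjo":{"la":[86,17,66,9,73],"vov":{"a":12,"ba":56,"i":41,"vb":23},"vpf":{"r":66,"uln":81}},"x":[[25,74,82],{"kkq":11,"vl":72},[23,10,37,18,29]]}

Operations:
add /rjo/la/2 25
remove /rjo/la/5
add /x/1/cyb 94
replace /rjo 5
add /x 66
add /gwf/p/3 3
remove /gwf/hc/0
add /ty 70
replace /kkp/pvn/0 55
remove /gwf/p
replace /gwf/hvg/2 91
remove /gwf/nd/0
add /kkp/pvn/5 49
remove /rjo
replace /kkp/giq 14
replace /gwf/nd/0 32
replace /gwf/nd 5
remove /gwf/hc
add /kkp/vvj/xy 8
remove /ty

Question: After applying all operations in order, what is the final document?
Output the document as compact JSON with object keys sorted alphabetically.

After op 1 (add /rjo/la/2 25): {"gwf":{"hc":[97,4,37,63],"hvg":[28,40,23],"nd":[55,61,23],"p":[41,68,10,57]},"kkp":{"giq":[87,69,58,63],"pvn":[96,89,11,88,37],"qmt":[34,87],"vvj":{"in":39,"ysd":26}},"rjo":{"la":[86,17,25,66,9,73],"vov":{"a":12,"ba":56,"i":41,"vb":23},"vpf":{"r":66,"uln":81}},"x":[[25,74,82],{"kkq":11,"vl":72},[23,10,37,18,29]]}
After op 2 (remove /rjo/la/5): {"gwf":{"hc":[97,4,37,63],"hvg":[28,40,23],"nd":[55,61,23],"p":[41,68,10,57]},"kkp":{"giq":[87,69,58,63],"pvn":[96,89,11,88,37],"qmt":[34,87],"vvj":{"in":39,"ysd":26}},"rjo":{"la":[86,17,25,66,9],"vov":{"a":12,"ba":56,"i":41,"vb":23},"vpf":{"r":66,"uln":81}},"x":[[25,74,82],{"kkq":11,"vl":72},[23,10,37,18,29]]}
After op 3 (add /x/1/cyb 94): {"gwf":{"hc":[97,4,37,63],"hvg":[28,40,23],"nd":[55,61,23],"p":[41,68,10,57]},"kkp":{"giq":[87,69,58,63],"pvn":[96,89,11,88,37],"qmt":[34,87],"vvj":{"in":39,"ysd":26}},"rjo":{"la":[86,17,25,66,9],"vov":{"a":12,"ba":56,"i":41,"vb":23},"vpf":{"r":66,"uln":81}},"x":[[25,74,82],{"cyb":94,"kkq":11,"vl":72},[23,10,37,18,29]]}
After op 4 (replace /rjo 5): {"gwf":{"hc":[97,4,37,63],"hvg":[28,40,23],"nd":[55,61,23],"p":[41,68,10,57]},"kkp":{"giq":[87,69,58,63],"pvn":[96,89,11,88,37],"qmt":[34,87],"vvj":{"in":39,"ysd":26}},"rjo":5,"x":[[25,74,82],{"cyb":94,"kkq":11,"vl":72},[23,10,37,18,29]]}
After op 5 (add /x 66): {"gwf":{"hc":[97,4,37,63],"hvg":[28,40,23],"nd":[55,61,23],"p":[41,68,10,57]},"kkp":{"giq":[87,69,58,63],"pvn":[96,89,11,88,37],"qmt":[34,87],"vvj":{"in":39,"ysd":26}},"rjo":5,"x":66}
After op 6 (add /gwf/p/3 3): {"gwf":{"hc":[97,4,37,63],"hvg":[28,40,23],"nd":[55,61,23],"p":[41,68,10,3,57]},"kkp":{"giq":[87,69,58,63],"pvn":[96,89,11,88,37],"qmt":[34,87],"vvj":{"in":39,"ysd":26}},"rjo":5,"x":66}
After op 7 (remove /gwf/hc/0): {"gwf":{"hc":[4,37,63],"hvg":[28,40,23],"nd":[55,61,23],"p":[41,68,10,3,57]},"kkp":{"giq":[87,69,58,63],"pvn":[96,89,11,88,37],"qmt":[34,87],"vvj":{"in":39,"ysd":26}},"rjo":5,"x":66}
After op 8 (add /ty 70): {"gwf":{"hc":[4,37,63],"hvg":[28,40,23],"nd":[55,61,23],"p":[41,68,10,3,57]},"kkp":{"giq":[87,69,58,63],"pvn":[96,89,11,88,37],"qmt":[34,87],"vvj":{"in":39,"ysd":26}},"rjo":5,"ty":70,"x":66}
After op 9 (replace /kkp/pvn/0 55): {"gwf":{"hc":[4,37,63],"hvg":[28,40,23],"nd":[55,61,23],"p":[41,68,10,3,57]},"kkp":{"giq":[87,69,58,63],"pvn":[55,89,11,88,37],"qmt":[34,87],"vvj":{"in":39,"ysd":26}},"rjo":5,"ty":70,"x":66}
After op 10 (remove /gwf/p): {"gwf":{"hc":[4,37,63],"hvg":[28,40,23],"nd":[55,61,23]},"kkp":{"giq":[87,69,58,63],"pvn":[55,89,11,88,37],"qmt":[34,87],"vvj":{"in":39,"ysd":26}},"rjo":5,"ty":70,"x":66}
After op 11 (replace /gwf/hvg/2 91): {"gwf":{"hc":[4,37,63],"hvg":[28,40,91],"nd":[55,61,23]},"kkp":{"giq":[87,69,58,63],"pvn":[55,89,11,88,37],"qmt":[34,87],"vvj":{"in":39,"ysd":26}},"rjo":5,"ty":70,"x":66}
After op 12 (remove /gwf/nd/0): {"gwf":{"hc":[4,37,63],"hvg":[28,40,91],"nd":[61,23]},"kkp":{"giq":[87,69,58,63],"pvn":[55,89,11,88,37],"qmt":[34,87],"vvj":{"in":39,"ysd":26}},"rjo":5,"ty":70,"x":66}
After op 13 (add /kkp/pvn/5 49): {"gwf":{"hc":[4,37,63],"hvg":[28,40,91],"nd":[61,23]},"kkp":{"giq":[87,69,58,63],"pvn":[55,89,11,88,37,49],"qmt":[34,87],"vvj":{"in":39,"ysd":26}},"rjo":5,"ty":70,"x":66}
After op 14 (remove /rjo): {"gwf":{"hc":[4,37,63],"hvg":[28,40,91],"nd":[61,23]},"kkp":{"giq":[87,69,58,63],"pvn":[55,89,11,88,37,49],"qmt":[34,87],"vvj":{"in":39,"ysd":26}},"ty":70,"x":66}
After op 15 (replace /kkp/giq 14): {"gwf":{"hc":[4,37,63],"hvg":[28,40,91],"nd":[61,23]},"kkp":{"giq":14,"pvn":[55,89,11,88,37,49],"qmt":[34,87],"vvj":{"in":39,"ysd":26}},"ty":70,"x":66}
After op 16 (replace /gwf/nd/0 32): {"gwf":{"hc":[4,37,63],"hvg":[28,40,91],"nd":[32,23]},"kkp":{"giq":14,"pvn":[55,89,11,88,37,49],"qmt":[34,87],"vvj":{"in":39,"ysd":26}},"ty":70,"x":66}
After op 17 (replace /gwf/nd 5): {"gwf":{"hc":[4,37,63],"hvg":[28,40,91],"nd":5},"kkp":{"giq":14,"pvn":[55,89,11,88,37,49],"qmt":[34,87],"vvj":{"in":39,"ysd":26}},"ty":70,"x":66}
After op 18 (remove /gwf/hc): {"gwf":{"hvg":[28,40,91],"nd":5},"kkp":{"giq":14,"pvn":[55,89,11,88,37,49],"qmt":[34,87],"vvj":{"in":39,"ysd":26}},"ty":70,"x":66}
After op 19 (add /kkp/vvj/xy 8): {"gwf":{"hvg":[28,40,91],"nd":5},"kkp":{"giq":14,"pvn":[55,89,11,88,37,49],"qmt":[34,87],"vvj":{"in":39,"xy":8,"ysd":26}},"ty":70,"x":66}
After op 20 (remove /ty): {"gwf":{"hvg":[28,40,91],"nd":5},"kkp":{"giq":14,"pvn":[55,89,11,88,37,49],"qmt":[34,87],"vvj":{"in":39,"xy":8,"ysd":26}},"x":66}

Answer: {"gwf":{"hvg":[28,40,91],"nd":5},"kkp":{"giq":14,"pvn":[55,89,11,88,37,49],"qmt":[34,87],"vvj":{"in":39,"xy":8,"ysd":26}},"x":66}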